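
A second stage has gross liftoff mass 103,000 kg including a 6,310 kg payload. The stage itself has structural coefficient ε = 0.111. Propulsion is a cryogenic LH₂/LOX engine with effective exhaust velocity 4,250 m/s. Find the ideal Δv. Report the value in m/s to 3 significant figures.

Δv ≈ 7650 m/s

Stage wet mass = m₀ − payload = 103,000 − 6,310 = 96,690 kg.
Stage dry mass = ε × stage wet mass = 0.111 × 96,690 = 10,732.6 kg.
Burnout mass m_f = stage dry + payload = 10,732.6 + 6,310 = 17,042.6 kg.
From the ideal rocket equation, Δv = v_e · ln(103,000/17,042.6) = 4250.0 × ln(6.044) = 4250.0 × 1.7990 ≈ 7646 m/s.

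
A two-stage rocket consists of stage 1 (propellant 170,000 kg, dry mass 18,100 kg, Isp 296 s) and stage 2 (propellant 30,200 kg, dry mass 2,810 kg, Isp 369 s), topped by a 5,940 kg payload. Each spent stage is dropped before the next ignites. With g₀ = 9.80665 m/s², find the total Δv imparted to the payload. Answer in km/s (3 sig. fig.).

Ignition mass of stage 1 = 170,000+18,100 + 30,200+2,810 + 5,940 = 227,050 kg.
Stage 1: m₀ = 227,050 kg, m_f = 227,050 − 170,000 = 57,050 kg; Δv = 296×9.80665×ln(3.98) = 2902.8×1.3812 ≈ 4009 m/s.
Stage 2: m₀ = 38,950 kg, m_f = 38,950 − 30,200 = 8,750 kg; Δv = 369×9.80665×ln(4.451) = 3618.7×1.4932 ≈ 5403 m/s.
Total Δv = 4009 + 5403 = 9412 m/s.

Δv ≈ 9.41 km/s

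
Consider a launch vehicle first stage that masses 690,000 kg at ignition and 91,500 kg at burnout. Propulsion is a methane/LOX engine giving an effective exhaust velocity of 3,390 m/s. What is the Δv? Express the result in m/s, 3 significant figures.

From the ideal rocket equation, Δv = v_e · ln(m₀/m_f) = 3390.0 × ln(7.541) = 3390.0 × 2.0204 ≈ 6849.0 m/s.

Δv ≈ 6850 m/s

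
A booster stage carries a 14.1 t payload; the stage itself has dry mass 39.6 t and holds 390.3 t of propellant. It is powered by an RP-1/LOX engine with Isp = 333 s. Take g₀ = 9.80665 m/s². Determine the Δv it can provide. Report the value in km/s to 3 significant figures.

v_e = Isp · g₀ = 333 × 9.80665 = 3265.6 m/s.
m₀ = payload + dry + propellant = 14.1 + 39.6 + 390.3 = 444 t.
m_f = payload + dry = 14.1 + 39.6 = 53.7 t.
Rocket equation: Δv = v_e · ln(m₀/m_f) = 3265.6 × ln(8.268) = 3265.6 × 2.1124 ≈ 6898.3 m/s.

Δv ≈ 6.90 km/s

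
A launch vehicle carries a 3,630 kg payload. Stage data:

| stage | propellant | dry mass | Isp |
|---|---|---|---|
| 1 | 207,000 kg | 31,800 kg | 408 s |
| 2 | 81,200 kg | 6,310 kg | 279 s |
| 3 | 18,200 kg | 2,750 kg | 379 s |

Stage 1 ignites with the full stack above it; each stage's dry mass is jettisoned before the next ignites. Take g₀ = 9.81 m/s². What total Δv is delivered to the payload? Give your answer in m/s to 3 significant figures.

Ignition mass of stage 1 = 207,000+31,800 + 81,200+6,310 + 18,200+2,750 + 3,630 = 350,890 kg.
Stage 1: m₀ = 350,890 kg, m_f = 350,890 − 207,000 = 143,890 kg; Δv = 408×9.81×ln(2.439) = 4002.5×0.8914 ≈ 3568 m/s.
Stage 2: m₀ = 112,090 kg, m_f = 112,090 − 81,200 = 30,890 kg; Δv = 279×9.81×ln(3.629) = 2737.0×1.2889 ≈ 3528 m/s.
Stage 3: m₀ = 24,580 kg, m_f = 24,580 − 18,200 = 6,380 kg; Δv = 379×9.81×ln(3.853) = 3718.0×1.3488 ≈ 5015 m/s.
Total Δv = 3568 + 3528 + 5015 = 12111 m/s.

Δv ≈ 12100 m/s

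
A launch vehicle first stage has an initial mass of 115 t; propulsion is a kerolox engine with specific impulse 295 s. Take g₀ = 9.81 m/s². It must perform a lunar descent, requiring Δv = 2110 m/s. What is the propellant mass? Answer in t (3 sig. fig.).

propellant mass ≈ 59.5 t

v_e = Isp · g₀ = 295 × 9.81 = 2894.0 m/s.
Rocket equation: m₀/m_f = exp(Δv / v_e) = exp(2110 / 2894.0) = exp(0.7291) = 2.0732.
m_f = 115 / 2.0732 = 55.4698 t, so propellant = m₀ − m_f = 115 − 55.4698 = 59.5302 t.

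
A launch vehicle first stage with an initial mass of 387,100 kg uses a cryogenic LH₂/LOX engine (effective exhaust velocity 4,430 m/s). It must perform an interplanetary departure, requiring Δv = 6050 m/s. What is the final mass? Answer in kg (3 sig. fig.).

Using Δv = v_e ln(m₀/m_f): m₀/m_f = exp(Δv / v_e) = exp(6050 / 4430.0) = exp(1.3657) = 3.9184.
m_f = m₀ / 3.9184 = 387,100 / 3.9184 = 98,790.3 kg.

final mass ≈ 98800 kg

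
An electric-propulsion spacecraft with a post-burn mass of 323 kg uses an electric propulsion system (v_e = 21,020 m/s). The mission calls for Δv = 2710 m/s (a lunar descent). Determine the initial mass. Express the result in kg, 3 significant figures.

initial mass ≈ 367 kg

Using Δv = v_e ln(m₀/m_f): m₀/m_f = exp(Δv / v_e) = exp(2710 / 21020.0) = exp(0.1289) = 1.1376.
m₀ = m_f × 1.1376 = 323 × 1.1376 = 367.445 kg.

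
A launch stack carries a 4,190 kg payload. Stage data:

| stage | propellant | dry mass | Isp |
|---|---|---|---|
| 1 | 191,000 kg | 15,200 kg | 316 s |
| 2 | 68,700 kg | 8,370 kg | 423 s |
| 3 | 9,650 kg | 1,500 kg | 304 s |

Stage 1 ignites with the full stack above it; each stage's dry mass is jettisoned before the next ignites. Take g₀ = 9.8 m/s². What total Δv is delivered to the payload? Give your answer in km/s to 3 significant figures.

Δv ≈ 11.8 km/s

Ignition mass of stage 1 = 191,000+15,200 + 68,700+8,370 + 9,650+1,500 + 4,190 = 298,610 kg.
Stage 1: m₀ = 298,610 kg, m_f = 298,610 − 191,000 = 107,610 kg; Δv = 316×9.8×ln(2.775) = 3096.8×1.0206 ≈ 3161 m/s.
Stage 2: m₀ = 92,410 kg, m_f = 92,410 − 68,700 = 23,710 kg; Δv = 423×9.8×ln(3.898) = 4145.4×1.3603 ≈ 5639 m/s.
Stage 3: m₀ = 15,340 kg, m_f = 15,340 − 9,650 = 5,690 kg; Δv = 304×9.8×ln(2.696) = 2979.2×0.9918 ≈ 2955 m/s.
Total Δv = 3161 + 5639 + 2955 = 11755 m/s.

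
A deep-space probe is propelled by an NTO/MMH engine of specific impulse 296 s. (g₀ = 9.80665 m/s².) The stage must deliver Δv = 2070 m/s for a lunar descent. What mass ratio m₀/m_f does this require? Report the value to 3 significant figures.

v_e = Isp · g₀ = 296 × 9.80665 = 2902.8 m/s.
From the ideal rocket equation, m₀/m_f = exp(Δv / v_e) = exp(2070 / 2902.8) = exp(0.7131) = 2.0403.

mass ratio ≈ 2.04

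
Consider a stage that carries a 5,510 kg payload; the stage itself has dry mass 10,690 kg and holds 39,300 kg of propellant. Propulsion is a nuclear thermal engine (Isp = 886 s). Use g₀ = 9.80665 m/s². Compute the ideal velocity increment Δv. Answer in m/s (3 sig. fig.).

Δv ≈ 10700 m/s

v_e = Isp · g₀ = 886 × 9.80665 = 8688.7 m/s.
m₀ = payload + dry + propellant = 5,510 + 10,690 + 39,300 = 55,500 kg.
m_f = payload + dry = 5,510 + 10,690 = 16,200 kg.
By the Tsiolkovsky rocket equation, Δv = v_e · ln(m₀/m_f) = 8688.7 × ln(3.426) = 8688.7 × 1.2314 ≈ 10699.0 m/s.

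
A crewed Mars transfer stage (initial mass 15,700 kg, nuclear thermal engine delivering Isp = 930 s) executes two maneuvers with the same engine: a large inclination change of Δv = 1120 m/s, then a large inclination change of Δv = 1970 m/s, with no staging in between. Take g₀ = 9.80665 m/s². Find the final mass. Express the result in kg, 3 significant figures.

v_e = Isp · g₀ = 930 × 9.80665 = 9120.2 m/s.
After the first burn: m = 15700 × exp(−1120/9120.2) = 15700 × 0.88444 = 13,885.7 kg.
After the second burn: m = 13,885.7 × exp(−1970/9120.2) = 13,885.7 × 0.80573 = 11,188.1 kg.

final mass ≈ 11200 kg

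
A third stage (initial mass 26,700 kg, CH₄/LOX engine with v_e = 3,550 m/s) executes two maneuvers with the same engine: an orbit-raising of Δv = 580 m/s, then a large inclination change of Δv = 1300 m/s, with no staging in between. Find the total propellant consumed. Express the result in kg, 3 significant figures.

total propellant consumed ≈ 11000 kg

After the first burn: m = 26700 × exp(−580/3550.0) = 26700 × 0.84927 = 22,675.5 kg.
After the second burn: m = 22,675.5 × exp(−1300/3550.0) = 22,675.5 × 0.69337 = 15,722.5 kg.
Total propellant = m₀ − m_final = 26700 − 15,722.5 = 10,977.5 kg.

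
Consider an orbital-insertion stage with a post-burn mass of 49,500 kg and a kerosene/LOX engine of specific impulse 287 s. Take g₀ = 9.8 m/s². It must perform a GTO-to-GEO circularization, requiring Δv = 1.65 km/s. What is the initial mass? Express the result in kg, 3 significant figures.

v_e = Isp · g₀ = 287 × 9.8 = 2812.6 m/s.
Using Δv = v_e ln(m₀/m_f): m₀/m_f = exp(Δv / v_e) = exp(1650 / 2812.6) = exp(0.5866) = 1.7979.
m₀ = m_f × 1.7979 = 49,500 × 1.7979 = 88,996.1 kg.

initial mass ≈ 89000 kg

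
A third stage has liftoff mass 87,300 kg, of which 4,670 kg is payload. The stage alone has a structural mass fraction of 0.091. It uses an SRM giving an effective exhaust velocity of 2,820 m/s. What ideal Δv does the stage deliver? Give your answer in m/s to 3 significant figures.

Stage wet mass = m₀ − payload = 87,300 − 4,670 = 82,630 kg.
Stage dry mass = ε × stage wet mass = 0.091 × 82,630 = 7,519.33 kg.
Burnout mass m_f = stage dry + payload = 7,519.33 + 4,670 = 12,189.33 kg.
Δv = v_e · ln(87,300/12,189.33) = 2820.0 × ln(7.162) = 2820.0 × 1.9688 ≈ 5552 m/s.

Δv ≈ 5550 m/s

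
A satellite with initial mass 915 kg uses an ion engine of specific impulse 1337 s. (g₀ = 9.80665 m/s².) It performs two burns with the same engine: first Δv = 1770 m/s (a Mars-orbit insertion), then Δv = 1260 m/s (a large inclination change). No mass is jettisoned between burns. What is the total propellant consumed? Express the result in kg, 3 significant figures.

total propellant consumed ≈ 189 kg

v_e = Isp · g₀ = 1337 × 9.80665 = 13111.5 m/s.
After the first burn: m = 915 × exp(−1770/13111.5) = 915 × 0.87372 = 799.454 kg.
After the second burn: m = 799.454 × exp(−1260/13111.5) = 799.454 × 0.90837 = 726.2 kg.
Total propellant = m₀ − m_final = 915 − 726.2 = 188.8 kg.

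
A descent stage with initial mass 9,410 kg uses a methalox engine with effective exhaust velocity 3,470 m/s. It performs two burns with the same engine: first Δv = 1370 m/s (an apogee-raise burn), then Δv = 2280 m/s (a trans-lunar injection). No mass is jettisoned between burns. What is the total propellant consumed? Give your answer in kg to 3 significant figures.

After the first burn: m = 9410 × exp(−1370/3470.0) = 9410 × 0.67381 = 6,340.55 kg.
After the second burn: m = 6,340.55 × exp(−2280/3470.0) = 6,340.55 × 0.51837 = 3,286.75 kg.
Total propellant = m₀ − m_final = 9410 − 3,286.75 = 6,123.25 kg.

total propellant consumed ≈ 6120 kg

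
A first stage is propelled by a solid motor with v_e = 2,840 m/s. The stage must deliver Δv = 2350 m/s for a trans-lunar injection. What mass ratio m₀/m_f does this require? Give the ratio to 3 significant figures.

Using Δv = v_e ln(m₀/m_f): m₀/m_f = exp(Δv / v_e) = exp(2350 / 2840.0) = exp(0.8275) = 2.2875.

mass ratio ≈ 2.29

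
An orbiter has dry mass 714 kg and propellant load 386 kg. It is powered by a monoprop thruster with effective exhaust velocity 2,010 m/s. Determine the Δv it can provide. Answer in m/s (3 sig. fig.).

m₀ = m_dry + m_prop = 714 + 386 = 1,100 kg.
Δv = v_e · ln(m₀/m_f) = 2010.0 × ln(1.541) = 2010.0 × 0.4322 ≈ 868.7 m/s.

Δv ≈ 869 m/s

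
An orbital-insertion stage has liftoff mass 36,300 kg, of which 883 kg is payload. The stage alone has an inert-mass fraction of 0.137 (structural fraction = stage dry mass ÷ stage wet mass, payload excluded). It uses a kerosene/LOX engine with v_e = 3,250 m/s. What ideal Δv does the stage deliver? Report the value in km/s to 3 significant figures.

Stage wet mass = m₀ − payload = 36,300 − 883 = 35,417 kg.
Stage dry mass = ε × stage wet mass = 0.137 × 35,417 = 4,852.13 kg.
Burnout mass m_f = stage dry + payload = 4,852.13 + 883 = 5,735.13 kg.
Δv = v_e · ln(36,300/5,735.13) = 3250.0 × ln(6.329) = 3250.0 × 1.8452 ≈ 5997 m/s.

Δv ≈ 6.00 km/s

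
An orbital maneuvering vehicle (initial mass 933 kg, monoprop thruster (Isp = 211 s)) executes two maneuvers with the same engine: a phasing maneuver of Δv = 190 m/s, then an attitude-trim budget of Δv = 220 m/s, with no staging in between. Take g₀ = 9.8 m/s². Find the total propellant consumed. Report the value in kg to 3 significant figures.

v_e = Isp · g₀ = 211 × 9.8 = 2067.8 m/s.
After the first burn: m = 933 × exp(−190/2067.8) = 933 × 0.91221 = 851.092 kg.
After the second burn: m = 851.092 × exp(−220/2067.8) = 851.092 × 0.89907 = 765.191 kg.
Total propellant = m₀ − m_final = 933 − 765.191 = 167.809 kg.

total propellant consumed ≈ 168 kg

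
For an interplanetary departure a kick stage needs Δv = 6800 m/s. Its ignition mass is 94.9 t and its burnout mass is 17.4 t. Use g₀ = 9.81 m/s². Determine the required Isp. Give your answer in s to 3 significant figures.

ln(m₀/m_f) = ln(94900/17400) = ln(5.454) = 1.6964.
From the ideal rocket equation, v_e = Δv / ln(m₀/m_f) = 6800 / 1.6964 = 4008.6 m/s.
Isp = v_e / g₀ = 4008.6 / 9.81 = 408.6 s.

Isp ≈ 409 s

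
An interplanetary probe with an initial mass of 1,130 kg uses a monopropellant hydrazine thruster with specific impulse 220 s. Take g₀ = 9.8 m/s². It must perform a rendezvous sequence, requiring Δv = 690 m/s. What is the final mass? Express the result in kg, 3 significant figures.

final mass ≈ 821 kg

v_e = Isp · g₀ = 220 × 9.8 = 2156.0 m/s.
Rocket equation: m₀/m_f = exp(Δv / v_e) = exp(690 / 2156.0) = exp(0.3200) = 1.3772.
m_f = m₀ / 1.3772 = 1,130 / 1.3772 = 820.505 kg.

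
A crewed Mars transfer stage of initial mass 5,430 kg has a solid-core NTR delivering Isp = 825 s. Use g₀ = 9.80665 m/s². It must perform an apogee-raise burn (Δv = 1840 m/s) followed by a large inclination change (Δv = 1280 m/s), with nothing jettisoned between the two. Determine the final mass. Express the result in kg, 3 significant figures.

final mass ≈ 3690 kg

v_e = Isp · g₀ = 825 × 9.80665 = 8090.5 m/s.
After the first burn: m = 5430 × exp(−1840/8090.5) = 5430 × 0.79658 = 4,325.43 kg.
After the second burn: m = 4,325.43 × exp(−1280/8090.5) = 4,325.43 × 0.85367 = 3,692.49 kg.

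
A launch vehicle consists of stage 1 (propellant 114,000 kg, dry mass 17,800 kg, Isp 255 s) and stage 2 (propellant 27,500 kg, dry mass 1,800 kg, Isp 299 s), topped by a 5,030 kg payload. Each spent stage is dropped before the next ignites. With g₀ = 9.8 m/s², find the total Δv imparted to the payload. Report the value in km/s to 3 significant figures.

Ignition mass of stage 1 = 114,000+17,800 + 27,500+1,800 + 5,030 = 166,130 kg.
Stage 1: m₀ = 166,130 kg, m_f = 166,130 − 114,000 = 52,130 kg; Δv = 255×9.8×ln(3.187) = 2499.0×1.1590 ≈ 2896 m/s.
Stage 2: m₀ = 34,330 kg, m_f = 34,330 − 27,500 = 6,830 kg; Δv = 299×9.8×ln(5.026) = 2930.2×1.6147 ≈ 4731 m/s.
Total Δv = 2896 + 4731 = 7627 m/s.

Δv ≈ 7.63 km/s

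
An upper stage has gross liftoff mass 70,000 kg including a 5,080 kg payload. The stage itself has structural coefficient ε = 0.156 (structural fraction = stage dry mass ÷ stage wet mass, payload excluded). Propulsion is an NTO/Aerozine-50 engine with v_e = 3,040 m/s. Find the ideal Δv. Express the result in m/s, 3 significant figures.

Stage wet mass = m₀ − payload = 70,000 − 5,080 = 64,920 kg.
Stage dry mass = ε × stage wet mass = 0.156 × 64,920 = 10,127.5 kg.
Burnout mass m_f = stage dry + payload = 10,127.5 + 5,080 = 15,207.5 kg.
Δv = v_e · ln(70,000/15,207.5) = 3040.0 × ln(4.603) = 3040.0 × 1.5267 ≈ 4641 m/s.

Δv ≈ 4640 m/s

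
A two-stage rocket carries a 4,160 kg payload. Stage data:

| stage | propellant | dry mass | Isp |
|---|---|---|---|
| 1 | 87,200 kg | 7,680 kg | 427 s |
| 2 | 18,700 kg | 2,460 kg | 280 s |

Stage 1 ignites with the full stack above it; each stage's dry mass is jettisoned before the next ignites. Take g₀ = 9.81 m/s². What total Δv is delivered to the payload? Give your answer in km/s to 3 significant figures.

Ignition mass of stage 1 = 87,200+7,680 + 18,700+2,460 + 4,160 = 120,200 kg.
Stage 1: m₀ = 120,200 kg, m_f = 120,200 − 87,200 = 33,000 kg; Δv = 427×9.81×ln(3.642) = 4188.9×1.2926 ≈ 5415 m/s.
Stage 2: m₀ = 25,320 kg, m_f = 25,320 − 18,700 = 6,620 kg; Δv = 280×9.81×ln(3.825) = 2746.8×1.3415 ≈ 3685 m/s.
Total Δv = 5415 + 3685 = 9100 m/s.

Δv ≈ 9.10 km/s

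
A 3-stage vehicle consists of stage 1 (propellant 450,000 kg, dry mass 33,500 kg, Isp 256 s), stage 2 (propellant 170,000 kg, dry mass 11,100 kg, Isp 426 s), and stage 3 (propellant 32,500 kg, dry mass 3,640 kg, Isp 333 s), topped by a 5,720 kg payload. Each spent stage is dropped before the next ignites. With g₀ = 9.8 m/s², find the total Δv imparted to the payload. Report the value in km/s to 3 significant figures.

Δv ≈ 13.4 km/s

Ignition mass of stage 1 = 450,000+33,500 + 170,000+11,100 + 32,500+3,640 + 5,720 = 706,460 kg.
Stage 1: m₀ = 706,460 kg, m_f = 706,460 − 450,000 = 256,460 kg; Δv = 256×9.8×ln(2.755) = 2508.8×1.0133 ≈ 2542 m/s.
Stage 2: m₀ = 222,960 kg, m_f = 222,960 − 170,000 = 52,960 kg; Δv = 426×9.8×ln(4.21) = 4174.8×1.4375 ≈ 6001 m/s.
Stage 3: m₀ = 41,860 kg, m_f = 41,860 − 32,500 = 9,360 kg; Δv = 333×9.8×ln(4.472) = 3263.4×1.4979 ≈ 4888 m/s.
Total Δv = 2542 + 6001 + 4888 = 13431 m/s.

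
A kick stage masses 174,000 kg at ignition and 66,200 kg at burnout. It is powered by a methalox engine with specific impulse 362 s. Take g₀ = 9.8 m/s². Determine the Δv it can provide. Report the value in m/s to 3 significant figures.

v_e = Isp · g₀ = 362 × 9.8 = 3547.6 m/s.
Δv = v_e · ln(m₀/m_f) = 3547.6 × ln(2.628) = 3547.6 × 0.9664 ≈ 3428.3 m/s.

Δv ≈ 3430 m/s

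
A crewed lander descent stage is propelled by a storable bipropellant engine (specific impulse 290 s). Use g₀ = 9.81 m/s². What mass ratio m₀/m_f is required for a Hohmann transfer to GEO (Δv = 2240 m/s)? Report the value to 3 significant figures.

v_e = Isp · g₀ = 290 × 9.81 = 2844.9 m/s.
Rocket equation: m₀/m_f = exp(Δv / v_e) = exp(2240 / 2844.9) = exp(0.7874) = 2.1976.

mass ratio ≈ 2.20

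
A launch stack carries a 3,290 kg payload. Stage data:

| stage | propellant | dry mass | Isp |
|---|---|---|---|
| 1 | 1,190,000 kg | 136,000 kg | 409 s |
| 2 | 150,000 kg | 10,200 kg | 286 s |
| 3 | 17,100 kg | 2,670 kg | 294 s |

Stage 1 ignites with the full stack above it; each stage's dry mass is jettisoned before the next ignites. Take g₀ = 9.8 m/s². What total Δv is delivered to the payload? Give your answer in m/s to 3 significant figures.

Ignition mass of stage 1 = 1,190,000+136,000 + 150,000+10,200 + 17,100+2,670 + 3,290 = 1,509,260 kg.
Stage 1: m₀ = 1,509,260 kg, m_f = 1,509,260 − 1,190,000 = 319,260 kg; Δv = 409×9.8×ln(4.727) = 4008.2×1.5534 ≈ 6226 m/s.
Stage 2: m₀ = 183,260 kg, m_f = 183,260 − 150,000 = 33,260 kg; Δv = 286×9.8×ln(5.51) = 2802.8×1.7066 ≈ 4783 m/s.
Stage 3: m₀ = 23,060 kg, m_f = 23,060 − 17,100 = 5,960 kg; Δv = 294×9.8×ln(3.869) = 2881.2×1.3530 ≈ 3898 m/s.
Total Δv = 6226 + 4783 + 3898 = 14907 m/s.

Δv ≈ 14900 m/s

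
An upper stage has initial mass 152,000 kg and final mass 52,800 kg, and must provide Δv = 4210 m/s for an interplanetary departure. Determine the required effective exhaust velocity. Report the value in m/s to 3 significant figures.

v_e ≈ 3980 m/s

ln(m₀/m_f) = ln(152000/52800) = ln(2.879) = 1.0574.
Rocket equation: v_e = Δv / ln(m₀/m_f) = 4210 / 1.0574 = 3981.6 m/s.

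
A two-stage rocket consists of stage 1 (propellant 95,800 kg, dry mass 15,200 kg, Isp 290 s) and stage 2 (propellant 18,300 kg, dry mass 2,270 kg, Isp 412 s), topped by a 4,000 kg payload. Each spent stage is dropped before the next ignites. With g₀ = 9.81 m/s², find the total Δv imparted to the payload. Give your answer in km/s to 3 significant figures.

Ignition mass of stage 1 = 95,800+15,200 + 18,300+2,270 + 4,000 = 135,570 kg.
Stage 1: m₀ = 135,570 kg, m_f = 135,570 − 95,800 = 39,770 kg; Δv = 290×9.81×ln(3.409) = 2844.9×1.2264 ≈ 3489 m/s.
Stage 2: m₀ = 24,570 kg, m_f = 24,570 − 18,300 = 6,270 kg; Δv = 412×9.81×ln(3.919) = 4041.7×1.3657 ≈ 5520 m/s.
Total Δv = 3489 + 5520 = 9009 m/s.

Δv ≈ 9.01 km/s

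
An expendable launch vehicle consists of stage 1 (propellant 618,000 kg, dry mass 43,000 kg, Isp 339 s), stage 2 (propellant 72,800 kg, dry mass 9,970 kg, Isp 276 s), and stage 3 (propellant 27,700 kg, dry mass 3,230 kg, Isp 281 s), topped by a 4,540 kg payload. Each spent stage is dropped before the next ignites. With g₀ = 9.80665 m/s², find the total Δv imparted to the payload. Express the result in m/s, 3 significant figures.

Δv ≈ 12000 m/s

Ignition mass of stage 1 = 618,000+43,000 + 72,800+9,970 + 27,700+3,230 + 4,540 = 779,240 kg.
Stage 1: m₀ = 779,240 kg, m_f = 779,240 − 618,000 = 161,240 kg; Δv = 339×9.80665×ln(4.833) = 3324.5×1.5754 ≈ 5237 m/s.
Stage 2: m₀ = 118,240 kg, m_f = 118,240 − 72,800 = 45,440 kg; Δv = 276×9.80665×ln(2.602) = 2706.6×0.9563 ≈ 2588 m/s.
Stage 3: m₀ = 35,470 kg, m_f = 35,470 − 27,700 = 7,770 kg; Δv = 281×9.80665×ln(4.565) = 2755.7×1.5184 ≈ 4184 m/s.
Total Δv = 5237 + 2588 + 4184 = 12009 m/s.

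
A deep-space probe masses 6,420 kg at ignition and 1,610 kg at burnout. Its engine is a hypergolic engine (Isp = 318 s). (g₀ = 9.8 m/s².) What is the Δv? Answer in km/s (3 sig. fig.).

v_e = Isp · g₀ = 318 × 9.8 = 3116.4 m/s.
From the ideal rocket equation, Δv = v_e · ln(m₀/m_f) = 3116.4 × ln(3.988) = 3116.4 × 1.3832 ≈ 4310.6 m/s.

Δv ≈ 4.31 km/s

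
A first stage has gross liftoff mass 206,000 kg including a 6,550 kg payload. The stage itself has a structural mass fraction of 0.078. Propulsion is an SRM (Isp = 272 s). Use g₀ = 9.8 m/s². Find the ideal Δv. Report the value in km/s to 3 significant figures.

Stage wet mass = m₀ − payload = 206,000 − 6,550 = 199,450 kg.
Stage dry mass = ε × stage wet mass = 0.078 × 199,450 = 15,557.1 kg.
Burnout mass m_f = stage dry + payload = 15,557.1 + 6,550 = 22,107.1 kg.
v_e = Isp · g₀ = 272 × 9.8 = 2665.6 m/s.
Using Δv = v_e ln(m₀/m_f): Δv = v_e · ln(206,000/22,107.1) = 2665.6 × ln(9.318) = 2665.6 × 2.2320 ≈ 5950 m/s.

Δv ≈ 5.95 km/s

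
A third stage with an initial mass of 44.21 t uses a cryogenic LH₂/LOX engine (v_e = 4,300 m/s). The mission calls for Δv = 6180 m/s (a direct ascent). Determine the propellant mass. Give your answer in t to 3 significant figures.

propellant mass ≈ 33.7 t

m₀/m_f = exp(Δv / v_e) = exp(6180 / 4300.0) = exp(1.4372) = 4.2089.
m_f = 44.21 / 4.2089 = 10.5039 t, so propellant = m₀ − m_f = 44.21 − 10.5039 = 33.7061 t.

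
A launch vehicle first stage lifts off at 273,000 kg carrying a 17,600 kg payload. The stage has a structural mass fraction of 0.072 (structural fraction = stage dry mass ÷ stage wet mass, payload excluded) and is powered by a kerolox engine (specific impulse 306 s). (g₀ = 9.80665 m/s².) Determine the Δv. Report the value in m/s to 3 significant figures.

Δv ≈ 6080 m/s

Stage wet mass = m₀ − payload = 273,000 − 17,600 = 255,400 kg.
Stage dry mass = ε × stage wet mass = 0.072 × 255,400 = 18,388.8 kg.
Burnout mass m_f = stage dry + payload = 18,388.8 + 17,600 = 35,988.8 kg.
v_e = Isp · g₀ = 306 × 9.80665 = 3000.8 m/s.
Δv = v_e · ln(273,000/35,988.8) = 3000.8 × ln(7.586) = 3000.8 × 2.0263 ≈ 6080 m/s.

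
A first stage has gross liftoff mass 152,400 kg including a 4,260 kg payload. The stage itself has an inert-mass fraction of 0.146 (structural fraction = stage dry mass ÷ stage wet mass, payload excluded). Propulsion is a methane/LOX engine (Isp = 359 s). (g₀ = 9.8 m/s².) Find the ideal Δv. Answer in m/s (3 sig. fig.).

Δv ≈ 6240 m/s

Stage wet mass = m₀ − payload = 152,400 − 4,260 = 148,140 kg.
Stage dry mass = ε × stage wet mass = 0.146 × 148,140 = 21,628.4 kg.
Burnout mass m_f = stage dry + payload = 21,628.4 + 4,260 = 25,888.4 kg.
v_e = Isp · g₀ = 359 × 9.8 = 3518.2 m/s.
Rocket equation: Δv = v_e · ln(152,400/25,888.4) = 3518.2 × ln(5.887) = 3518.2 × 1.7727 ≈ 6237 m/s.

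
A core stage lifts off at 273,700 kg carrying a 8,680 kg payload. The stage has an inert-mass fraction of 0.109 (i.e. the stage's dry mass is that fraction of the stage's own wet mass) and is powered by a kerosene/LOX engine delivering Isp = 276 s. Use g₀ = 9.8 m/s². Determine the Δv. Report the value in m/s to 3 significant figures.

Δv ≈ 5370 m/s

Stage wet mass = m₀ − payload = 273,700 − 8,680 = 265,020 kg.
Stage dry mass = ε × stage wet mass = 0.109 × 265,020 = 28,887.2 kg.
Burnout mass m_f = stage dry + payload = 28,887.2 + 8,680 = 37,567.2 kg.
v_e = Isp · g₀ = 276 × 9.8 = 2704.8 m/s.
Using Δv = v_e ln(m₀/m_f): Δv = v_e · ln(273,700/37,567.2) = 2704.8 × ln(7.286) = 2704.8 × 1.9859 ≈ 5371 m/s.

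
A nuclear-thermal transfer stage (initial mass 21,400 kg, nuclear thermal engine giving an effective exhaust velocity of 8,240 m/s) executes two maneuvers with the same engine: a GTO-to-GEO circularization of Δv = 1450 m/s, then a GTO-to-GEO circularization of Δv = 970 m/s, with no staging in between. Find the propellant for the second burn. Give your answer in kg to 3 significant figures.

propellant for the second burn ≈ 1990 kg

After the first burn: m = 21400 × exp(−1450/8240.0) = 21400 × 0.83864 = 17,946.9 kg.
After the second burn: m = 17,946.9 × exp(−970/8240.0) = 17,946.9 × 0.88895 = 15,953.9 kg.
Second-burn propellant = 17,946.9 − 15,953.9 = 1,993 kg.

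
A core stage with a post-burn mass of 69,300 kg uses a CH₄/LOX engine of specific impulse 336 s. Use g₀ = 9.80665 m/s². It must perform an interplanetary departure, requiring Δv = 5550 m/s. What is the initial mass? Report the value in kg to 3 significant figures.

v_e = Isp · g₀ = 336 × 9.80665 = 3295.0 m/s.
From the ideal rocket equation, m₀/m_f = exp(Δv / v_e) = exp(5550 / 3295.0) = exp(1.6844) = 5.3890.
m₀ = m_f × 5.3890 = 69,300 × 5.3890 = 373,458 kg.

initial mass ≈ 373000 kg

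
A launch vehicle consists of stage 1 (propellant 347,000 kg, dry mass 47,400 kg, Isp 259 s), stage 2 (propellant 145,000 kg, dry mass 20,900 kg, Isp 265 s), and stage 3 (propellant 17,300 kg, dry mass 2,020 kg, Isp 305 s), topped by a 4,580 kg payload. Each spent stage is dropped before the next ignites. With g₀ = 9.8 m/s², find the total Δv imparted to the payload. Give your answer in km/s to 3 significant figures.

Ignition mass of stage 1 = 347,000+47,400 + 145,000+20,900 + 17,300+2,020 + 4,580 = 584,200 kg.
Stage 1: m₀ = 584,200 kg, m_f = 584,200 − 347,000 = 237,200 kg; Δv = 259×9.8×ln(2.463) = 2538.2×0.9013 ≈ 2288 m/s.
Stage 2: m₀ = 189,800 kg, m_f = 189,800 − 145,000 = 44,800 kg; Δv = 265×9.8×ln(4.237) = 2597.0×1.4438 ≈ 3749 m/s.
Stage 3: m₀ = 23,900 kg, m_f = 23,900 − 17,300 = 6,600 kg; Δv = 305×9.8×ln(3.621) = 2989.0×1.2868 ≈ 3846 m/s.
Total Δv = 2288 + 3749 + 3846 = 9883 m/s.

Δv ≈ 9.88 km/s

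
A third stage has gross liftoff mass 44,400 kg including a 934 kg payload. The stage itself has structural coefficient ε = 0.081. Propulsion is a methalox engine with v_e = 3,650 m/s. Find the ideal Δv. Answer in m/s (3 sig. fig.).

Δv ≈ 8390 m/s

Stage wet mass = m₀ − payload = 44,400 − 934 = 43,466 kg.
Stage dry mass = ε × stage wet mass = 0.081 × 43,466 = 3,520.75 kg.
Burnout mass m_f = stage dry + payload = 3,520.75 + 934 = 4,454.75 kg.
From the ideal rocket equation, Δv = v_e · ln(44,400/4,454.75) = 3650.0 × ln(9.967) = 3650.0 × 2.2993 ≈ 8392 m/s.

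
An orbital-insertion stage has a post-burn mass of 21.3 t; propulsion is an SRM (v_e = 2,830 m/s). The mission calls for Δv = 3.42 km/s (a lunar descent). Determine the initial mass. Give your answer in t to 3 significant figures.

By the Tsiolkovsky rocket equation, m₀/m_f = exp(Δv / v_e) = exp(3420 / 2830.0) = exp(1.2085) = 3.3484.
m₀ = m_f × 3.3484 = 21.3 × 3.3484 = 71.3209 t.

initial mass ≈ 71.3 t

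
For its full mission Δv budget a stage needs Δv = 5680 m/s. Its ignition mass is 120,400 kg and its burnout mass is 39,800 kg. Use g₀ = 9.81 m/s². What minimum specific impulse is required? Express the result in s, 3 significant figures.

Isp ≈ 523 s

ln(m₀/m_f) = ln(120400/39800) = ln(3.025) = 1.1070.
v_e = Δv / ln(m₀/m_f) = 5680 / 1.1070 = 5131.2 m/s.
Isp = v_e / g₀ = 5131.2 / 9.81 = 523.1 s.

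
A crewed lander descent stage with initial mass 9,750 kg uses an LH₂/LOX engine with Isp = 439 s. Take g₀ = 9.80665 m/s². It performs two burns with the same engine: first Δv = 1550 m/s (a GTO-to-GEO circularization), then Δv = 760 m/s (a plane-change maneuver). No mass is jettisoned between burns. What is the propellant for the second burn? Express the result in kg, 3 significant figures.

propellant for the second burn ≈ 1100 kg

v_e = Isp · g₀ = 439 × 9.80665 = 4305.1 m/s.
After the first burn: m = 9750 × exp(−1550/4305.1) = 9750 × 0.69765 = 6,802.09 kg.
After the second burn: m = 6,802.09 × exp(−760/4305.1) = 6,802.09 × 0.83817 = 5,701.31 kg.
Second-burn propellant = 6,802.09 − 5,701.31 = 1,100.78 kg.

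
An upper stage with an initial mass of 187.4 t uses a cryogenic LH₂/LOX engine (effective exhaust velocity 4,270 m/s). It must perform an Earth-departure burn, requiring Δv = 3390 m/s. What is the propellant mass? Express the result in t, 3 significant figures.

propellant mass ≈ 103 t

By the Tsiolkovsky rocket equation, m₀/m_f = exp(Δv / v_e) = exp(3390 / 4270.0) = exp(0.7939) = 2.2120.
m_f = 187.4 / 2.2120 = 84.7197 t, so propellant = m₀ − m_f = 187.4 − 84.7197 = 102.6803 t.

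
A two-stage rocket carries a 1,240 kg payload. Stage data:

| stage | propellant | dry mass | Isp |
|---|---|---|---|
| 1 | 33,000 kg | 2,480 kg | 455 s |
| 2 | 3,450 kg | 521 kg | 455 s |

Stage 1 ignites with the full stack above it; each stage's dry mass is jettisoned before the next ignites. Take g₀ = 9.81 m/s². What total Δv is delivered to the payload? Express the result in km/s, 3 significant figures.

Δv ≈ 12.3 km/s

Ignition mass of stage 1 = 33,000+2,480 + 3,450+521 + 1,240 = 40,691 kg.
Stage 1: m₀ = 40,691 kg, m_f = 40,691 − 33,000 = 7,691 kg; Δv = 455×9.81×ln(5.291) = 4463.6×1.6660 ≈ 7436 m/s.
Stage 2: m₀ = 5,211 kg, m_f = 5,211 − 3,450 = 1,761 kg; Δv = 455×9.81×ln(2.959) = 4463.6×1.0849 ≈ 4842 m/s.
Total Δv = 7436 + 4842 = 12278 m/s.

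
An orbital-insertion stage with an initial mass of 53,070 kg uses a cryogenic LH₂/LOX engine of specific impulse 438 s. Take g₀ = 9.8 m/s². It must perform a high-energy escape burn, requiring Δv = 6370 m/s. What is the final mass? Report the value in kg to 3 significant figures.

final mass ≈ 12000 kg

v_e = Isp · g₀ = 438 × 9.8 = 4292.4 m/s.
m₀/m_f = exp(Δv / v_e) = exp(6370 / 4292.4) = exp(1.4840) = 4.4106.
m_f = m₀ / 4.4106 = 53,070 / 4.4106 = 12,032.4 kg.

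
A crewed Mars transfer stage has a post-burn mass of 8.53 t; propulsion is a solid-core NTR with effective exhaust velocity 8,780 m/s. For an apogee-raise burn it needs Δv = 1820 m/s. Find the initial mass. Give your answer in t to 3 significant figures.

Rocket equation: m₀/m_f = exp(Δv / v_e) = exp(1820 / 8780.0) = exp(0.2073) = 1.2303.
m₀ = m_f × 1.2303 = 8.53 × 1.2303 = 10.4945 t.

initial mass ≈ 10.5 t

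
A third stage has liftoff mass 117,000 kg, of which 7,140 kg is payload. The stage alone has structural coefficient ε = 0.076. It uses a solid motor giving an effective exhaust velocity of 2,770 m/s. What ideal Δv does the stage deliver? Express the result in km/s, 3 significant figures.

Stage wet mass = m₀ − payload = 117,000 − 7,140 = 109,860 kg.
Stage dry mass = ε × stage wet mass = 0.076 × 109,860 = 8,349.36 kg.
Burnout mass m_f = stage dry + payload = 8,349.36 + 7,140 = 15,489.36 kg.
Δv = v_e · ln(117,000/15,489.36) = 2770.0 × ln(7.554) = 2770.0 × 2.0220 ≈ 5601 m/s.

Δv ≈ 5.60 km/s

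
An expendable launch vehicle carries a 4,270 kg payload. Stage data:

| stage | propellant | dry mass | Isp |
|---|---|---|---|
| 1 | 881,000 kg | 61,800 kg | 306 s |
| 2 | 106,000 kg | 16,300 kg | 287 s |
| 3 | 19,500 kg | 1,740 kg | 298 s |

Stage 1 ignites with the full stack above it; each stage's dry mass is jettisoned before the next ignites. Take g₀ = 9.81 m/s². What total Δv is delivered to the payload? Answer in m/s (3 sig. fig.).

Ignition mass of stage 1 = 881,000+61,800 + 106,000+16,300 + 19,500+1,740 + 4,270 = 1,090,610 kg.
Stage 1: m₀ = 1,090,610 kg, m_f = 1,090,610 − 881,000 = 209,610 kg; Δv = 306×9.81×ln(5.203) = 3001.9×1.6492 ≈ 4951 m/s.
Stage 2: m₀ = 147,810 kg, m_f = 147,810 − 106,000 = 41,810 kg; Δv = 287×9.81×ln(3.535) = 2815.5×1.2628 ≈ 3555 m/s.
Stage 3: m₀ = 25,510 kg, m_f = 25,510 − 19,500 = 6,010 kg; Δv = 298×9.81×ln(4.245) = 2923.4×1.4456 ≈ 4226 m/s.
Total Δv = 4951 + 3555 + 4226 = 12732 m/s.

Δv ≈ 12700 m/s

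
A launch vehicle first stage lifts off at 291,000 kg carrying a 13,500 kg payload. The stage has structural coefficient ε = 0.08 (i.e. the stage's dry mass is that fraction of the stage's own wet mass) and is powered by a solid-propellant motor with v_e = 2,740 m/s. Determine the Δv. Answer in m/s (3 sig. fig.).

Stage wet mass = m₀ − payload = 291,000 − 13,500 = 277,500 kg.
Stage dry mass = ε × stage wet mass = 0.08 × 277,500 = 22,200 kg.
Burnout mass m_f = stage dry + payload = 22,200 + 13,500 = 35,700 kg.
From the ideal rocket equation, Δv = v_e · ln(291,000/35,700) = 2740.0 × ln(8.151) = 2740.0 × 2.0982 ≈ 5749 m/s.

Δv ≈ 5750 m/s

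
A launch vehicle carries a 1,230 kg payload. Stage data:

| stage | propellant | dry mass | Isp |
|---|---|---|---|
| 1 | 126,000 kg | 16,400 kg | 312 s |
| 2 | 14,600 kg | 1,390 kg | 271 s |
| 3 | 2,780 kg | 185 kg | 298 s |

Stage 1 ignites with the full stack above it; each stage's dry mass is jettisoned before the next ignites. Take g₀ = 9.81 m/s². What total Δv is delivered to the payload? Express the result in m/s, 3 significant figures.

Ignition mass of stage 1 = 126,000+16,400 + 14,600+1,390 + 2,780+185 + 1,230 = 162,585 kg.
Stage 1: m₀ = 162,585 kg, m_f = 162,585 − 126,000 = 36,585 kg; Δv = 312×9.81×ln(4.444) = 3060.7×1.4916 ≈ 4565 m/s.
Stage 2: m₀ = 20,185 kg, m_f = 20,185 − 14,600 = 5,585 kg; Δv = 271×9.81×ln(3.614) = 2658.5×1.2849 ≈ 3416 m/s.
Stage 3: m₀ = 4,195 kg, m_f = 4,195 − 2,780 = 1,415 kg; Δv = 298×9.81×ln(2.965) = 2923.4×1.0868 ≈ 3177 m/s.
Total Δv = 4565 + 3416 + 3177 = 11158 m/s.

Δv ≈ 11200 m/s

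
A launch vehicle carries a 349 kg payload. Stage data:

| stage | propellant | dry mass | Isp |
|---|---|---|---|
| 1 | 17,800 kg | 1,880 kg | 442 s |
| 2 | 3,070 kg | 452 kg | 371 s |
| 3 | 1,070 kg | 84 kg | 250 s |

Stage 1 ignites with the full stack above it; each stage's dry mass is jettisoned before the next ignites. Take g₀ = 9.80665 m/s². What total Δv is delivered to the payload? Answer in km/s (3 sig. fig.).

Ignition mass of stage 1 = 17,800+1,880 + 3,070+452 + 1,070+84 + 349 = 24,705 kg.
Stage 1: m₀ = 24,705 kg, m_f = 24,705 − 17,800 = 6,905 kg; Δv = 442×9.80665×ln(3.578) = 4334.5×1.2748 ≈ 5525 m/s.
Stage 2: m₀ = 5,025 kg, m_f = 5,025 − 3,070 = 1,955 kg; Δv = 371×9.80665×ln(2.57) = 3638.3×0.9440 ≈ 3435 m/s.
Stage 3: m₀ = 1,503 kg, m_f = 1,503 − 1,070 = 433 kg; Δv = 250×9.80665×ln(3.471) = 2451.7×1.2445 ≈ 3051 m/s.
Total Δv = 5525 + 3435 + 3051 = 12011 m/s.

Δv ≈ 12.0 km/s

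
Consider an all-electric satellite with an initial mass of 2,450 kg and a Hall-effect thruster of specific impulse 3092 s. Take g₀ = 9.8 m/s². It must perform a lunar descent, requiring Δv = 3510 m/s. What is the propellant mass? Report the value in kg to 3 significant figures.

v_e = Isp · g₀ = 3092 × 9.8 = 30301.6 m/s.
Using Δv = v_e ln(m₀/m_f): m₀/m_f = exp(Δv / v_e) = exp(3510 / 30301.6) = exp(0.1158) = 1.1228.
m_f = 2,450 / 1.1228 = 2,182.04 kg, so propellant = m₀ − m_f = 2,450 − 2,182.04 = 267.96 kg.

propellant mass ≈ 268 kg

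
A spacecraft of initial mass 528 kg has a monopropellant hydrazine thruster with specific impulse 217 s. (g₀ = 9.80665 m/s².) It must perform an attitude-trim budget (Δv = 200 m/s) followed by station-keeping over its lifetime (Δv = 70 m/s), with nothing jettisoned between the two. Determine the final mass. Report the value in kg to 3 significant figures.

v_e = Isp · g₀ = 217 × 9.80665 = 2128.0 m/s.
After the first burn: m = 528 × exp(−200/2128.0) = 528 × 0.91030 = 480.638 kg.
After the second burn: m = 480.638 × exp(−70/2128.0) = 480.638 × 0.96764 = 465.085 kg.

final mass ≈ 465 kg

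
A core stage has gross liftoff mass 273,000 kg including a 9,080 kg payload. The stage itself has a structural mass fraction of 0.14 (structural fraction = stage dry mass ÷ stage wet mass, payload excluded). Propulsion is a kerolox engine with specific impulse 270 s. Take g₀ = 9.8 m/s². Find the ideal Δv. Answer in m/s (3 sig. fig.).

Δv ≈ 4710 m/s

Stage wet mass = m₀ − payload = 273,000 − 9,080 = 263,920 kg.
Stage dry mass = ε × stage wet mass = 0.14 × 263,920 = 36,948.8 kg.
Burnout mass m_f = stage dry + payload = 36,948.8 + 9,080 = 46,028.8 kg.
v_e = Isp · g₀ = 270 × 9.8 = 2646.0 m/s.
Using Δv = v_e ln(m₀/m_f): Δv = v_e · ln(273,000/46,028.8) = 2646.0 × ln(5.931) = 2646.0 × 1.7802 ≈ 4710 m/s.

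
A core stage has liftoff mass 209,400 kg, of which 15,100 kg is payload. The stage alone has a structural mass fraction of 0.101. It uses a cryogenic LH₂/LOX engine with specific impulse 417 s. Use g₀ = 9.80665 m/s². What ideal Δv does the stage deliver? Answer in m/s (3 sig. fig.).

Δv ≈ 7350 m/s

Stage wet mass = m₀ − payload = 209,400 − 15,100 = 194,300 kg.
Stage dry mass = ε × stage wet mass = 0.101 × 194,300 = 19,624.3 kg.
Burnout mass m_f = stage dry + payload = 19,624.3 + 15,100 = 34,724.3 kg.
v_e = Isp · g₀ = 417 × 9.80665 = 4089.4 m/s.
Using Δv = v_e ln(m₀/m_f): Δv = v_e · ln(209,400/34,724.3) = 4089.4 × ln(6.03) = 4089.4 × 1.7968 ≈ 7348 m/s.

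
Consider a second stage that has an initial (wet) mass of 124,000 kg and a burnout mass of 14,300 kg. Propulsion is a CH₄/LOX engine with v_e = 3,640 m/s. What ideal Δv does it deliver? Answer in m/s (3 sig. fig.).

From the ideal rocket equation, Δv = v_e · ln(m₀/m_f) = 3640.0 × ln(8.671) = 3640.0 × 2.1600 ≈ 7862.5 m/s.

Δv ≈ 7860 m/s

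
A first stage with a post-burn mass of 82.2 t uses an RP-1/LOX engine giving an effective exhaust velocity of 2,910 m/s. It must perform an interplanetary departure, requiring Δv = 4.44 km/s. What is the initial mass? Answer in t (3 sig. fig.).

From the ideal rocket equation, m₀/m_f = exp(Δv / v_e) = exp(4440 / 2910.0) = exp(1.5258) = 4.5987.
m₀ = m_f × 4.5987 = 82.2 × 4.5987 = 378.013 t.

initial mass ≈ 378 t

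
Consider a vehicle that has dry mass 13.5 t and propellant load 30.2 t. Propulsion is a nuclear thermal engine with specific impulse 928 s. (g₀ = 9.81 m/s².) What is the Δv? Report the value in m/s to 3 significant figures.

v_e = Isp · g₀ = 928 × 9.81 = 9103.7 m/s.
m₀ = m_dry + m_prop = 13.5 + 30.2 = 43.7 t.
Using Δv = v_e ln(m₀/m_f): Δv = v_e · ln(m₀/m_f) = 9103.7 × ln(3.237) = 9103.7 × 1.1747 ≈ 10693.7 m/s.

Δv ≈ 10700 m/s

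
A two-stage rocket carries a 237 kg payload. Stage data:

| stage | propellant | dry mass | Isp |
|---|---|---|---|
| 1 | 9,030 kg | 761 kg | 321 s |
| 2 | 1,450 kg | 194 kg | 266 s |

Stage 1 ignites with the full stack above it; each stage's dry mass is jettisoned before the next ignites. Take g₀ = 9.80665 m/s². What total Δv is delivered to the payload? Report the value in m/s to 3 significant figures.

Ignition mass of stage 1 = 9,030+761 + 1,450+194 + 237 = 11,672 kg.
Stage 1: m₀ = 11,672 kg, m_f = 11,672 − 9,030 = 2,642 kg; Δv = 321×9.80665×ln(4.418) = 3147.9×1.4857 ≈ 4677 m/s.
Stage 2: m₀ = 1,881 kg, m_f = 1,881 − 1,450 = 431 kg; Δv = 266×9.80665×ln(4.364) = 2608.6×1.4735 ≈ 3844 m/s.
Total Δv = 4677 + 3844 = 8521 m/s.

Δv ≈ 8520 m/s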